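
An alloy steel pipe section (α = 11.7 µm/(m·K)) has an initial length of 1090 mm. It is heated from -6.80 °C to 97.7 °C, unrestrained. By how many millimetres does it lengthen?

ΔT = 97.7 − (-6.80) = 104.5 K.
ΔL = α·L₀·ΔT = 11.7×10⁻⁶ × 1090 mm × 104.5 K = 1.33 mm.

1.33 mm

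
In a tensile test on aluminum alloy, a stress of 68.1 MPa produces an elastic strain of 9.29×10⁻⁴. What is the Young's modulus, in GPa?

E = σ/ε = 68.1 MPa / 9.29×10⁻⁴ = 73300 MPa = 73.3 GPa.

73.3 GPa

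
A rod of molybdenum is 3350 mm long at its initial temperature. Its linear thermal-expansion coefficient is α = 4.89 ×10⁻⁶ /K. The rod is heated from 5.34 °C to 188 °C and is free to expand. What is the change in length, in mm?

ΔT = 188 − 5.34 = 182.7 K.
ΔL = α·L₀·ΔT = 4.89×10⁻⁶ × 3350 mm × 182.7 K = 2.99 mm.

2.99 mm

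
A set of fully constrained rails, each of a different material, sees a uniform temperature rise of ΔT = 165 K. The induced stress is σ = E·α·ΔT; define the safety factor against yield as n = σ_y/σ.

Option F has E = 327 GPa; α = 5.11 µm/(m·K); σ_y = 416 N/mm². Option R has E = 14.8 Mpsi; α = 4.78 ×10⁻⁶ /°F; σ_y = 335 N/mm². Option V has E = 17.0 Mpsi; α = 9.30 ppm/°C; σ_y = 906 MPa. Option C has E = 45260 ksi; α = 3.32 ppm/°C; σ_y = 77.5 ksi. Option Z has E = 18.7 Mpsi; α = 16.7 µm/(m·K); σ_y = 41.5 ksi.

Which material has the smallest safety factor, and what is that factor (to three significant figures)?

Per material, after unit conversion:
  option F: E = 327.0, α = 5.11, σ_y = 416.0 → σ = 276 MPa, n = 1.51
  option R: E = 102.0, α = 8.60, σ_y = 335.0 → σ = 145 MPa, n = 2.31
  option V: E = 117.2, α = 9.30, σ_y = 906.0 → σ = 180 MPa, n = 5.04
  option C: E = 312.1, α = 3.32, σ_y = 534.3 → σ = 171 MPa, n = 3.13
  option Z: E = 128.9, α = 16.7, σ_y = 286.1 → σ = 355 MPa, n = 0.805
The minimum is option Z at n = 0.805.

option Z, n = 0.805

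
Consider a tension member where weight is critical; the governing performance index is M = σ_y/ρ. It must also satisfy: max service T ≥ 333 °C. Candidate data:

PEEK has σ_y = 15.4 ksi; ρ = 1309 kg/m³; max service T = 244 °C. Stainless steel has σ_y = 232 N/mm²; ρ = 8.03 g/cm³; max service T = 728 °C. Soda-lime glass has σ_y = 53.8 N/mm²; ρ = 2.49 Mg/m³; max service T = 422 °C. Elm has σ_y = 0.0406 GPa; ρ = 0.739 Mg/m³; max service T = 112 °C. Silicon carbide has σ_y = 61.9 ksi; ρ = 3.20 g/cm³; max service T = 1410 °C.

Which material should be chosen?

silicon carbide

Screen on constraints: max service T ≥ 333 °C. Survivors: stainless steel, soda-lime glass, silicon carbide.
In SI units:
  stainless steel: σ_y = 232.0 MPa, ρ = 8030 kg/m³
  soda-lime glass: σ_y = 53.80 MPa, ρ = 2490 kg/m³
  silicon carbide: σ_y = 426.8 MPa, ρ = 3200 kg/m³
  silicon carbide: M = 133 kN·m/kg
  stainless steel: M = 28.9 kN·m/kg
  soda-lime glass: M = 21.6 kN·m/kg
Silicon carbide has the largest M.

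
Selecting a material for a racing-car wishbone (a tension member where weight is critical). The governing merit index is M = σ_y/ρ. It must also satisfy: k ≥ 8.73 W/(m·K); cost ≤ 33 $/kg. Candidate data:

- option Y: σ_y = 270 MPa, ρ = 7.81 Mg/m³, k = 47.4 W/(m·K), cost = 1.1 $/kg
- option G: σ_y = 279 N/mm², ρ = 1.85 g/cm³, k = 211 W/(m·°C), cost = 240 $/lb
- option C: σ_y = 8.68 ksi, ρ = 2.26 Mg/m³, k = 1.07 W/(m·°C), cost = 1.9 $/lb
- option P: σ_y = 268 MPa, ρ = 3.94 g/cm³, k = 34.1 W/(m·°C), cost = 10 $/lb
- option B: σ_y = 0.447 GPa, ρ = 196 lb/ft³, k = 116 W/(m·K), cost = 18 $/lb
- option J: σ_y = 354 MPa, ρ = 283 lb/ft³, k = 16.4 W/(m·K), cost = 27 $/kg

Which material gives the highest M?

Screen on constraints: k ≥ 8.73 W/(m·K); cost ≤ 33 $/kg. Survivors: option Y, option P, option J.
Normalizing units and computing the index:
  option Y: σ_y = 270.0 MPa, ρ = 7810 kg/m³
  option P: σ_y = 268.0 MPa, ρ = 3940 kg/m³
  option J: σ_y = 354.0 MPa, ρ = 4533 kg/m³
  option J: M = 78.1 kN·m/kg
  option P: M = 68.0 kN·m/kg
  option Y: M = 34.6 kN·m/kg
The maximum is for option J.

option J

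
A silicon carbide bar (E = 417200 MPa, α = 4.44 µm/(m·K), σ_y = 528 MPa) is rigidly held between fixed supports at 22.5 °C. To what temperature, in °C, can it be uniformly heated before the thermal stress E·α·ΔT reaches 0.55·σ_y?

179 °C

E = 417200 MPa = 417.2 GPa.
E·α·ΔT = 290.4 MPa ⇒ ΔT = 290.4 / (417.2×10³ × 4.44×10⁻⁶) = 156.8 K.
T = 22.5 + 156.8 = 179.3 °C.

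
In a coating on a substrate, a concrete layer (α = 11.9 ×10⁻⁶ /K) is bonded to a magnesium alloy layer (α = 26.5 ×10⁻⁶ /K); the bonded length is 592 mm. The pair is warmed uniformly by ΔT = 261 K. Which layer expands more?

magnesium alloy

α(concrete) = 11.9×10⁻⁶/K vs α(magnesium alloy) = 26.5×10⁻⁶/K.
Higher α expands more for the same ΔT: magnesium alloy.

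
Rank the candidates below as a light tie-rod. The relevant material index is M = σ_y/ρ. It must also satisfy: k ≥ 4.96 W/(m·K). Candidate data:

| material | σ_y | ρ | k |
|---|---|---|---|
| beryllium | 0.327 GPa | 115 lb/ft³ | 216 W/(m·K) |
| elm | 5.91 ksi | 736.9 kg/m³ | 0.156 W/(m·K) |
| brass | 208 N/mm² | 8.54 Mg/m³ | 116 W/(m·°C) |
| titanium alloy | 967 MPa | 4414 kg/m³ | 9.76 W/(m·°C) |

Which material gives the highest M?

Screen on constraints: k ≥ 4.96 W/(m·K). Survivors: beryllium, brass, titanium alloy.
After converting to SI:
  beryllium: σ_y = 327.0 MPa, ρ = 1842 kg/m³
  brass: σ_y = 208.0 MPa, ρ = 8540 kg/m³
  titanium alloy: σ_y = 967.0 MPa, ρ = 4414 kg/m³
  titanium alloy: M = 219 kN·m/kg
  beryllium: M = 178 kN·m/kg
  brass: M = 24.4 kN·m/kg
Highest index: titanium alloy.

titanium alloy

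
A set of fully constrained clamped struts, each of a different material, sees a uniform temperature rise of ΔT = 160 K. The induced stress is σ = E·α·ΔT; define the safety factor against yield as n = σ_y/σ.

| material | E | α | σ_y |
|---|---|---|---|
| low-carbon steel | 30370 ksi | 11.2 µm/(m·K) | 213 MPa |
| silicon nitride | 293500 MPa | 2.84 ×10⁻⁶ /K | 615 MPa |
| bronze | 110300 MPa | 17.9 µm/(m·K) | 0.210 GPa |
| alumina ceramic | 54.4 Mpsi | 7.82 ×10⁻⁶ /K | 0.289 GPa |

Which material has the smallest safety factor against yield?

In consistent units (E in GPa, α in ×10⁻⁶/K, σ_y in MPa):
  low-carbon steel: E = 209.4, α = 11.2, σ_y = 213.0 → σ = 375 MPa, n = 0.568
  silicon nitride: E = 293.5, α = 2.84, σ_y = 615.0 → σ = 133 MPa, n = 4.61
  bronze: E = 110.3, α = 17.9, σ_y = 210.0 → σ = 316 MPa, n = 0.665
  alumina ceramic: E = 375.1, α = 7.82, σ_y = 289.0 → σ = 469 MPa, n = 0.616
The minimum is low-carbon steel at n = 0.568.

low-carbon steel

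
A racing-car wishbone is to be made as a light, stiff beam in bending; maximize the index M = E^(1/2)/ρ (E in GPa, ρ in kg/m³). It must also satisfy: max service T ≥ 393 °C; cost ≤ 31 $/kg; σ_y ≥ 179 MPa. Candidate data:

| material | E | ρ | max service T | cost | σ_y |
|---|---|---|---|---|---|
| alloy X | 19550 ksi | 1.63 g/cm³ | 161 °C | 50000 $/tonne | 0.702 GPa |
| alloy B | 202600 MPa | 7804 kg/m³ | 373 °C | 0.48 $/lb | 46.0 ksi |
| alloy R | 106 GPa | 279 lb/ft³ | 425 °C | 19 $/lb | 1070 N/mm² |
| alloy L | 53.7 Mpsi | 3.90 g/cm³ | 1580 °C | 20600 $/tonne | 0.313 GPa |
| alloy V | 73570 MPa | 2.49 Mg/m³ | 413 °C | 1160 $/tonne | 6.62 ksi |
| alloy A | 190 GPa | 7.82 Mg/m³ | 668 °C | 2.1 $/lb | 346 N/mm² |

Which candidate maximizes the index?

alloy L

Screen on constraints: max service T ≥ 393 °C; cost ≤ 31 $/kg; σ_y ≥ 179 MPa. Survivors: alloy L, alloy A.
Convert each candidate to consistent units, then evaluate M:
  alloy L: E = 370.2 GPa, ρ = 3900 kg/m³
  alloy A: E = 190.0 GPa, ρ = 7820 kg/m³
  alloy L: M = 4.93×10⁻³
  alloy A: M = 1.76×10⁻³
Alloy L has the largest M.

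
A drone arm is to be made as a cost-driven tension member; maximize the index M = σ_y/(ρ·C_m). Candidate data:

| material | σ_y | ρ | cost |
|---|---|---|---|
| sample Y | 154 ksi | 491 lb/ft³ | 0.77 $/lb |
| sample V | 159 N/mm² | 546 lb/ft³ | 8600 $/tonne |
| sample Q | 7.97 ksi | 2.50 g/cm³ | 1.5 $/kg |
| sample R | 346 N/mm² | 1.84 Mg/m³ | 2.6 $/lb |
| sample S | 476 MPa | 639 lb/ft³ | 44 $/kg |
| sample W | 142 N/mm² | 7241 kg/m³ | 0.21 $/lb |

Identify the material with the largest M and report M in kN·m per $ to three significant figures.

sample Y, M = 79.5 kN·m per $

Convert each candidate to consistent units, then evaluate M:
  sample Y: σ_y = 1062 MPa, ρ = 7865 kg/m³, cost = 1.698 $/kg
  sample V: σ_y = 159.0 MPa, ρ = 8746 kg/m³, cost = 8.600 $/kg
  sample Q: σ_y = 54.95 MPa, ρ = 2500 kg/m³, cost = 1.500 $/kg
  sample R: σ_y = 346.0 MPa, ρ = 1840 kg/m³, cost = 5.732 $/kg
  sample S: σ_y = 476.0 MPa, ρ = 10240 kg/m³, cost = 44.00 $/kg
  sample W: σ_y = 142.0 MPa, ρ = 7241 kg/m³, cost = 0.4630 $/kg
  sample Y: M = 79.5 kN·m per $
  sample W: M = 42.4 kN·m per $
  sample R: M = 32.8 kN·m per $
  sample Q: M = 14.7 kN·m per $
  sample V: M = 2.11 kN·m per $
  sample S: M = 1.06 kN·m per $
Highest index: sample Y.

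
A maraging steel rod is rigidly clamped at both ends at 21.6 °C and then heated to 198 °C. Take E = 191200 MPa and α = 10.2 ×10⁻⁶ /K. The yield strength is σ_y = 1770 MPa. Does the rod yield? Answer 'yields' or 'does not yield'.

E = 191200 MPa = 191.2 GPa.
ΔT = 176.4 K. Constrained thermal stress σ = E·α·ΔT = 191.2×10³ MPa × 10.2×10⁻⁶ × 176.4 = 344 MPa (compressive).
Compare to σ_y = 1770 MPa: σ < σ_y, so it does not yield.

does not yield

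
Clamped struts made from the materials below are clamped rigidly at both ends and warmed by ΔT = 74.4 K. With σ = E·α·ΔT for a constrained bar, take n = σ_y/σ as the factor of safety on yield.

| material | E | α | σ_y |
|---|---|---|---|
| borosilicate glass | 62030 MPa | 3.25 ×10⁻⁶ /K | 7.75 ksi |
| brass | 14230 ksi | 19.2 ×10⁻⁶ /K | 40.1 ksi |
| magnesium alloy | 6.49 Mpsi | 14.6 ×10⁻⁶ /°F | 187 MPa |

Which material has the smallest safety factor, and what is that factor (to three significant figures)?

In consistent units (E in GPa, α in ×10⁻⁶/K, σ_y in MPa):
  borosilicate glass: E = 62.03, α = 3.25, σ_y = 53.43 → σ = 15.0 MPa, n = 3.56
  brass: E = 98.11, α = 19.2, σ_y = 276.5 → σ = 140 MPa, n = 1.97
  magnesium alloy: E = 44.75, α = 26.3, σ_y = 187.0 → σ = 87.5 MPa, n = 2.14
The minimum is brass at n = 1.97.

brass, n = 1.97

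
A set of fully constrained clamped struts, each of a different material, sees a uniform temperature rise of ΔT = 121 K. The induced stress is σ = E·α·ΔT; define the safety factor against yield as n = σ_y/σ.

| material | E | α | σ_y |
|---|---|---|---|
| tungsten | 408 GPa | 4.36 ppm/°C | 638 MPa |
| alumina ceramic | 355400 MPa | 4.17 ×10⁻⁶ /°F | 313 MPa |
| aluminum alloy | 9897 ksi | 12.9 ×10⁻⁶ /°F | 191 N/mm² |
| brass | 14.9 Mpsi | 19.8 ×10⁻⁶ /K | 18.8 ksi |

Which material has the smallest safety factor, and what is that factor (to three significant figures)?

brass, n = 0.527

Converting E to GPa, α to ×10⁻⁶/K, σ_y to MPa, then σ and n for each:
  tungsten: E = 408.0, α = 4.36, σ_y = 638.0 → σ = 215 MPa, n = 2.96
  alumina ceramic: E = 355.4, α = 7.51, σ_y = 313.0 → σ = 323 MPa, n = 0.970
  aluminum alloy: E = 68.24, α = 23.2, σ_y = 191.0 → σ = 192 MPa, n = 0.996
  brass: E = 102.7, α = 19.8, σ_y = 129.6 → σ = 246 MPa, n = 0.527
The minimum is brass at n = 0.527.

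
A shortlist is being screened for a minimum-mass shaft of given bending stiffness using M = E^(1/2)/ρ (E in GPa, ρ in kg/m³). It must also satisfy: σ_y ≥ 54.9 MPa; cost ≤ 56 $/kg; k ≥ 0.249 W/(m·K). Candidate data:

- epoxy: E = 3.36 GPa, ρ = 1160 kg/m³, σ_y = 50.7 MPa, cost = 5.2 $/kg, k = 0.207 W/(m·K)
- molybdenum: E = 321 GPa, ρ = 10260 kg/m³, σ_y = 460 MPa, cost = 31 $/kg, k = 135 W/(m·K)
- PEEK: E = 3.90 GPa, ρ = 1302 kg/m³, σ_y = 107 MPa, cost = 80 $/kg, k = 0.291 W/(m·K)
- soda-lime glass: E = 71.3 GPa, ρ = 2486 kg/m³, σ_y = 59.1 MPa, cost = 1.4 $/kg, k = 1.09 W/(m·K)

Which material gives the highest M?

Screen on constraints: σ_y ≥ 54.9 MPa; cost ≤ 56 $/kg; k ≥ 0.249 W/(m·K). Survivors: molybdenum, soda-lime glass.
Per-candidate index values:
  soda-lime glass: M = 3.40×10⁻³
  molybdenum: M = 1.75×10⁻³
Soda-lime glass ranks first.

soda-lime glass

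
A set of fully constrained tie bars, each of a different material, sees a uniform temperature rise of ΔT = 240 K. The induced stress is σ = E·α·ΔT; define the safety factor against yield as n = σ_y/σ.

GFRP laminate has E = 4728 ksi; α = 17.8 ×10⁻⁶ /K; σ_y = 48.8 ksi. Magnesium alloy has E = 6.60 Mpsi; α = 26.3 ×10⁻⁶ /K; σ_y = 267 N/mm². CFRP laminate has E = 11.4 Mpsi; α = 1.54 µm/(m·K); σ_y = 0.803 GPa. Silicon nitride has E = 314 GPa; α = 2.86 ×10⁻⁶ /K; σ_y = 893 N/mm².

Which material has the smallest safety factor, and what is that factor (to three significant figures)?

magnesium alloy, n = 0.930

In consistent units (E in GPa, α in ×10⁻⁶/K, σ_y in MPa):
  GFRP laminate: E = 32.60, α = 17.8, σ_y = 336.5 → σ = 139 MPa, n = 2.42
  magnesium alloy: E = 45.51, α = 26.3, σ_y = 267.0 → σ = 287 MPa, n = 0.930
  CFRP laminate: E = 78.60, α = 1.54, σ_y = 803.0 → σ = 29.1 MPa, n = 27.6
  silicon nitride: E = 314.0, α = 2.86, σ_y = 893.0 → σ = 216 MPa, n = 4.14
The minimum is magnesium alloy at n = 0.930.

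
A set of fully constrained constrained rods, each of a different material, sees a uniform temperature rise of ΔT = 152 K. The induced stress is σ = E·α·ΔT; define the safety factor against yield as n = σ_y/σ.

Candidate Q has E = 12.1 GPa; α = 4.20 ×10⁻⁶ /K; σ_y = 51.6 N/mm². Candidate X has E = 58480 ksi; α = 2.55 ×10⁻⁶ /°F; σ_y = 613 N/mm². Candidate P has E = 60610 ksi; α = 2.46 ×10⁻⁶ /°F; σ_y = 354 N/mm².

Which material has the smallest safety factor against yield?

candidate P

Per material, after unit conversion:
  candidate Q: E = 12.10, α = 4.20, σ_y = 51.60 → σ = 7.72 MPa, n = 6.68
  candidate X: E = 403.2, α = 4.59, σ_y = 613.0 → σ = 281 MPa, n = 2.18
  candidate P: E = 417.9, α = 4.43, σ_y = 354.0 → σ = 281 MPa, n = 1.26
The minimum is candidate P at n = 1.26.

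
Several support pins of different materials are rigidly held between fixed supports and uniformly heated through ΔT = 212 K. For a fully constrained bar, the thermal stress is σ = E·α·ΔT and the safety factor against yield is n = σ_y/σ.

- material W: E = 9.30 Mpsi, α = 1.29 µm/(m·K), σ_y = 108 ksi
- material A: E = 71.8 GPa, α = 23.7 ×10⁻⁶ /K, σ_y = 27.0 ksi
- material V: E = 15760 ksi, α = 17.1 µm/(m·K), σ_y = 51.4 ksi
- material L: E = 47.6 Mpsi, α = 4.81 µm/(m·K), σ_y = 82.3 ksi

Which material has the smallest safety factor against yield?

material A

In consistent units (E in GPa, α in ×10⁻⁶/K, σ_y in MPa):
  material W: E = 64.12, α = 1.29, σ_y = 744.6 → σ = 17.5 MPa, n = 42.5
  material A: E = 71.80, α = 23.7, σ_y = 186.2 → σ = 361 MPa, n = 0.516
  material V: E = 108.7, α = 17.1, σ_y = 354.4 → σ = 394 MPa, n = 0.900
  material L: E = 328.2, α = 4.81, σ_y = 567.4 → σ = 335 MPa, n = 1.70
Material A has the lowest safety factor, n = 0.516.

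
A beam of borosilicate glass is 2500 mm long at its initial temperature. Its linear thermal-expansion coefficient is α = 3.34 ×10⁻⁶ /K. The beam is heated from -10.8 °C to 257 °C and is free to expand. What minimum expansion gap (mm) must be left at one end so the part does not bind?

2.24 mm

ΔT = 257 − (-10.8) = 267.8 K.
ΔL = α·L₀·ΔT = 3.34×10⁻⁶ × 2500 mm × 267.8 K = 2.24 mm.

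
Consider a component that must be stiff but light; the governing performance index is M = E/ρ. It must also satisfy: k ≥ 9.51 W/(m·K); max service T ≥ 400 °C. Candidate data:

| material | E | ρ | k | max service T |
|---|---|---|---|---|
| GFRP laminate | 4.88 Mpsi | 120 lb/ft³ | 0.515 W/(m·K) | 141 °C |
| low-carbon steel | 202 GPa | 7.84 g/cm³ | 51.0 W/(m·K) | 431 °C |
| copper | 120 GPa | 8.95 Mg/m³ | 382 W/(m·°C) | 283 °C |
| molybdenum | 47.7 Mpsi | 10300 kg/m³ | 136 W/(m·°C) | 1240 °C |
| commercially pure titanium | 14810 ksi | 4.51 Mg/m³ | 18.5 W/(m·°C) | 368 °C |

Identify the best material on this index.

Screen on constraints: k ≥ 9.51 W/(m·K); max service T ≥ 400 °C. Survivors: low-carbon steel, molybdenum.
After converting to SI:
  low-carbon steel: E = 202.0 GPa, ρ = 7840 kg/m³
  molybdenum: E = 328.9 GPa, ρ = 10300 kg/m³
  molybdenum: M = 31.9 MN·m/kg
  low-carbon steel: M = 25.8 MN·m/kg
Molybdenum ranks first.

molybdenum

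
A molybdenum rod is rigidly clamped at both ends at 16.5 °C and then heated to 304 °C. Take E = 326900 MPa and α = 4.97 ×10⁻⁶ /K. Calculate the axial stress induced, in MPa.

467 MPa

E = 326900 MPa = 326.9 GPa.
ΔT = 287.5 K. Constrained thermal stress σ = E·α·ΔT = 326.9×10³ MPa × 4.97×10⁻⁶ × 287.5 = 467 MPa (compressive).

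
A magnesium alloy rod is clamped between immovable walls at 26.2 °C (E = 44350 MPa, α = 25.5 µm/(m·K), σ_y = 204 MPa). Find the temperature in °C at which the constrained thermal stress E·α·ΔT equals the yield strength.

E = 44350 MPa = 44.35 GPa.
E·α·ΔT = 204.0 MPa ⇒ ΔT = 204.0 / (44.35×10³ × 25.5×10⁻⁶) = 180.4 K.
T = 26.2 + 180.4 = 206.6 °C.

207 °C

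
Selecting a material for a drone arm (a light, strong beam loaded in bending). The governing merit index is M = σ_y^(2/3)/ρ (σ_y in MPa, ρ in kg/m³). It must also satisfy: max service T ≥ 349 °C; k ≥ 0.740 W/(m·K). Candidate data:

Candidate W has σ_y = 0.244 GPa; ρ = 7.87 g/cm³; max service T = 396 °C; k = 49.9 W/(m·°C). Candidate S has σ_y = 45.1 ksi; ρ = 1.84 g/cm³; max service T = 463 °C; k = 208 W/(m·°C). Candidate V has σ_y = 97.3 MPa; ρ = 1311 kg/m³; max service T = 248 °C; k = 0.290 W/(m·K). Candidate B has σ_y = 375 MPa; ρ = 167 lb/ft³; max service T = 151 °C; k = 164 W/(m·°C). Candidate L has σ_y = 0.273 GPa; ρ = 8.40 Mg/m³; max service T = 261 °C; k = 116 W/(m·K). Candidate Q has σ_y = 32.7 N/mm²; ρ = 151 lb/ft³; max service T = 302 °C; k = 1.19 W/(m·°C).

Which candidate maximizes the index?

candidate S

Screen on constraints: max service T ≥ 349 °C; k ≥ 0.740 W/(m·K). Survivors: candidate W, candidate S.
After converting to SI:
  candidate W: σ_y = 244.0 MPa, ρ = 7870 kg/m³
  candidate S: σ_y = 311.0 MPa, ρ = 1840 kg/m³
  candidate S: M = 24.9×10⁻³
  candidate W: M = 4.96×10⁻³
The maximum is for candidate S.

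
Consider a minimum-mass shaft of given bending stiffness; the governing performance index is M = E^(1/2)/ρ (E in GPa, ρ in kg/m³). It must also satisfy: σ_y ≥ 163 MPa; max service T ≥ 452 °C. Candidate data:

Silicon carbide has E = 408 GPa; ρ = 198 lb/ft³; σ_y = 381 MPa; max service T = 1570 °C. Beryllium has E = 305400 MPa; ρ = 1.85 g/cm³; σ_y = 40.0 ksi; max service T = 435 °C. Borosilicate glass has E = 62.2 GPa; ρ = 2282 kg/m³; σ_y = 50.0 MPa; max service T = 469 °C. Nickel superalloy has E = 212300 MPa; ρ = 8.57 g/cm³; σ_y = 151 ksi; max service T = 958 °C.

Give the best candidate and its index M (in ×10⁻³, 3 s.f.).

silicon carbide, M = 6.37×10⁻³

Screen on constraints: σ_y ≥ 163 MPa; max service T ≥ 452 °C. Survivors: silicon carbide, nickel superalloy.
Convert each candidate to consistent units, then evaluate M:
  silicon carbide: E = 408.0 GPa, ρ = 3172 kg/m³
  nickel superalloy: E = 212.3 GPa, ρ = 8570 kg/m³
  silicon carbide: M = 6.37×10⁻³
  nickel superalloy: M = 1.70×10⁻³
Highest index: silicon carbide.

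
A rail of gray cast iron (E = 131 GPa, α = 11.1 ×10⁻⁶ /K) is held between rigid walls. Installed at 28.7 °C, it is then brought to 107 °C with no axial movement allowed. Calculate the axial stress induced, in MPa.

114 MPa

ΔT = 78.30 K. Constrained thermal stress σ = E·α·ΔT = 131.0×10³ MPa × 11.1×10⁻⁶ × 78.30 = 114 MPa (compressive).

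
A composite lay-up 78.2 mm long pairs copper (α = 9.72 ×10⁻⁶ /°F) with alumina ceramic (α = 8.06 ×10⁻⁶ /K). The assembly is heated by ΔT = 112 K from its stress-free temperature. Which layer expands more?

copper

copper: α = 9.72×10⁻⁶/°F × 9/5 = 17.5×10⁻⁶/K.
α(copper) = 17.5×10⁻⁶/K vs α(alumina ceramic) = 8.06×10⁻⁶/K.
Higher α expands more for the same ΔT: copper.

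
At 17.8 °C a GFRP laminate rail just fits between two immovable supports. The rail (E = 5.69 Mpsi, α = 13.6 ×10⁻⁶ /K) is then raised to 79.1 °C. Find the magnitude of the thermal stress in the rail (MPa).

32.7 MPa

E = 5.69 Mpsi = 39.23 GPa.
ΔT = 61.30 K. Constrained thermal stress σ = E·α·ΔT = 39.23×10³ MPa × 13.6×10⁻⁶ × 61.30 = 32.7 MPa (compressive).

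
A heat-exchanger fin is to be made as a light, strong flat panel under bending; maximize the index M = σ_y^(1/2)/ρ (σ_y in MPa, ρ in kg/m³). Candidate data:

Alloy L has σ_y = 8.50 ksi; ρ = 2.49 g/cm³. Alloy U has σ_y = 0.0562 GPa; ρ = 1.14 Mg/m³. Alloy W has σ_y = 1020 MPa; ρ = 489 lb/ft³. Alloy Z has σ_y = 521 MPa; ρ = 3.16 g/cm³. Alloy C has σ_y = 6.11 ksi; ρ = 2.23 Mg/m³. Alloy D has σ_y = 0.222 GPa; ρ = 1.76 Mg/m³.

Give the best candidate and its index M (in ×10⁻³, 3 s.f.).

alloy D, M = 8.47×10⁻³

Normalizing units and computing the index:
  alloy L: σ_y = 58.61 MPa, ρ = 2490 kg/m³
  alloy U: σ_y = 56.20 MPa, ρ = 1140 kg/m³
  alloy W: σ_y = 1020 MPa, ρ = 7833 kg/m³
  alloy Z: σ_y = 521.0 MPa, ρ = 3160 kg/m³
  alloy C: σ_y = 42.13 MPa, ρ = 2230 kg/m³
  alloy D: σ_y = 222.0 MPa, ρ = 1760 kg/m³
  alloy D: M = 8.47×10⁻³
  alloy Z: M = 7.22×10⁻³
  alloy U: M = 6.58×10⁻³
  alloy W: M = 4.08×10⁻³
  alloy L: M = 3.07×10⁻³
  alloy C: M = 2.91×10⁻³
Alloy D ranks first.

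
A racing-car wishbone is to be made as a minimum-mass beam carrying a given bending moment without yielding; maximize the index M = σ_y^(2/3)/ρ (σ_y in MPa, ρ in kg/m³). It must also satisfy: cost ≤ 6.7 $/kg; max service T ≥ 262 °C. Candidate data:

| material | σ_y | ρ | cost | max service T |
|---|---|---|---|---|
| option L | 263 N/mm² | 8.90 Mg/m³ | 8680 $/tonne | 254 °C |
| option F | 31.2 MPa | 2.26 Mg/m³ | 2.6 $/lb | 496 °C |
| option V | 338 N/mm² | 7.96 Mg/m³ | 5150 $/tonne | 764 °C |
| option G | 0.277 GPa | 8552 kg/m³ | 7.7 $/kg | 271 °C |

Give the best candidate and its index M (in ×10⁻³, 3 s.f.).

Screen on constraints: cost ≤ 6.7 $/kg; max service T ≥ 262 °C. Survivors: option F, option V.
In SI units:
  option F: σ_y = 31.20 MPa, ρ = 2260 kg/m³
  option V: σ_y = 338.0 MPa, ρ = 7960 kg/m³
  option V: M = 6.10×10⁻³
  option F: M = 4.39×10⁻³
Highest index: option V.

option V, M = 6.10×10⁻³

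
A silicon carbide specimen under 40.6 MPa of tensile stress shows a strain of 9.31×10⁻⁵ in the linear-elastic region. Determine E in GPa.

436 GPa

E = σ/ε = 40.6 MPa / 9.31×10⁻⁵ = 436100 MPa = 436 GPa.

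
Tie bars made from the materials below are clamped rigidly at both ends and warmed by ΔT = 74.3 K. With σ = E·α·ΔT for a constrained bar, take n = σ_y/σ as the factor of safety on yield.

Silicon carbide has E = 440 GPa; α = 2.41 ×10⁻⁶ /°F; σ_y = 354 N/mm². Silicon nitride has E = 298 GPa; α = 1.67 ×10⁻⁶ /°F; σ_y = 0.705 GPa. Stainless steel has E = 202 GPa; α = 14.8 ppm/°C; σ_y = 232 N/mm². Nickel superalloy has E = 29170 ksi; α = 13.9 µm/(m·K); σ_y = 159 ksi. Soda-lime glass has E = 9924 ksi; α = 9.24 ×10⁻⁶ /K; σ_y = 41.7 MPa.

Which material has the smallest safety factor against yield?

soda-lime glass

With everything in SI (GPa, ×10⁻⁶/K, MPa):
  silicon carbide: E = 440.0, α = 4.34, σ_y = 354.0 → σ = 142 MPa, n = 2.50
  silicon nitride: E = 298.0, α = 3.01, σ_y = 705.0 → σ = 66.6 MPa, n = 10.6
  stainless steel: E = 202.0, α = 14.8, σ_y = 232.0 → σ = 222 MPa, n = 1.04
  nickel superalloy: E = 201.1, α = 13.9, σ_y = 1096 → σ = 208 MPa, n = 5.28
  soda-lime glass: E = 68.42, α = 9.24, σ_y = 41.70 → σ = 47.0 MPa, n = 0.888
Smallest n: soda-lime glass with n = 0.888.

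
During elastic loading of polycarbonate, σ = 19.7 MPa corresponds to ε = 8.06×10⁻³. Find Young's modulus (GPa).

E = σ/ε = 19.7 MPa / 8.06×10⁻³ = 2444 MPa = 2.44 GPa.

2.44 GPa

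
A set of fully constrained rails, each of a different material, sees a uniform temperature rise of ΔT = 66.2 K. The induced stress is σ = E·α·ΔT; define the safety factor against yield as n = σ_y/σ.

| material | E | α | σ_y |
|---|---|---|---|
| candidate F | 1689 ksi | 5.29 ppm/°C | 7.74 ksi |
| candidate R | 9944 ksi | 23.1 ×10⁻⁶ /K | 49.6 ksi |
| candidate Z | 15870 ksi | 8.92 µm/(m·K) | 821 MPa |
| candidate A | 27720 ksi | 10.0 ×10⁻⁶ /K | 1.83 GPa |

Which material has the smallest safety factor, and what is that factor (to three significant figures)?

candidate R, n = 3.26

In consistent units (E in GPa, α in ×10⁻⁶/K, σ_y in MPa):
  candidate F: E = 11.65, α = 5.29, σ_y = 53.37 → σ = 4.08 MPa, n = 13.1
  candidate R: E = 68.56, α = 23.1, σ_y = 342.0 → σ = 105 MPa, n = 3.26
  candidate Z: E = 109.4, α = 8.92, σ_y = 821.0 → σ = 64.6 MPa, n = 12.7
  candidate A: E = 191.1, α = 10.0, σ_y = 1830 → σ = 127 MPa, n = 14.5
The minimum is candidate R at n = 3.26.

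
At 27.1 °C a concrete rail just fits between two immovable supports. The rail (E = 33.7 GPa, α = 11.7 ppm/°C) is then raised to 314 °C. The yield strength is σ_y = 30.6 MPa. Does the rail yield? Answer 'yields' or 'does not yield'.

ΔT = 286.9 K. Constrained thermal stress σ = E·α·ΔT = 33.70×10³ MPa × 11.7×10⁻⁶ × 286.9 = 113 MPa (compressive).
Compare to σ_y = 30.6 MPa: σ ≥ σ_y, so it yields.

yields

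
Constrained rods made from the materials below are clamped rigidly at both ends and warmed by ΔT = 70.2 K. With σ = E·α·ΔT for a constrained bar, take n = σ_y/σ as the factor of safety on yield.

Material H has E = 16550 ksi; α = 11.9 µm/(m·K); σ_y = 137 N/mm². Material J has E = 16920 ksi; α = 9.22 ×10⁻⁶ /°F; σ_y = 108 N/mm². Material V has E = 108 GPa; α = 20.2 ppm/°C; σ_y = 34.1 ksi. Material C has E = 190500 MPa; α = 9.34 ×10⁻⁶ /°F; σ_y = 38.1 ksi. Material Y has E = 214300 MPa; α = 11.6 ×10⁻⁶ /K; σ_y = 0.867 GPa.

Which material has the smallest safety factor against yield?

With everything in SI (GPa, ×10⁻⁶/K, MPa):
  material H: E = 114.1, α = 11.9, σ_y = 137.0 → σ = 95.3 MPa, n = 1.44
  material J: E = 116.7, α = 16.6, σ_y = 108.0 → σ = 136 MPa, n = 0.795
  material V: E = 108.0, α = 20.2, σ_y = 235.1 → σ = 153 MPa, n = 1.54
  material C: E = 190.5, α = 16.8, σ_y = 262.7 → σ = 225 MPa, n = 1.17
  material Y: E = 214.3, α = 11.6, σ_y = 867.0 → σ = 175 MPa, n = 4.97
Smallest n: material J with n = 0.795.

material J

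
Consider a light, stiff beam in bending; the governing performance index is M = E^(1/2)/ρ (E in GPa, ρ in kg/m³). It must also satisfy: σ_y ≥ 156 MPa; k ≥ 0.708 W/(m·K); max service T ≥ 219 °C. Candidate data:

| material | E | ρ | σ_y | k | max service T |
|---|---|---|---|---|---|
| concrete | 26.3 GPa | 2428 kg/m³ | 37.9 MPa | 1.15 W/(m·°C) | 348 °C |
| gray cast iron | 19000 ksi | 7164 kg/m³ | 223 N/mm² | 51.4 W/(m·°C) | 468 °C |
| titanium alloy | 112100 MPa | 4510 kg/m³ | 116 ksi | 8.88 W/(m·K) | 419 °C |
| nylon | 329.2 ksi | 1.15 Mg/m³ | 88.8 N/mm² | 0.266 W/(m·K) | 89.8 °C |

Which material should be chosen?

titanium alloy

Screen on constraints: σ_y ≥ 156 MPa; k ≥ 0.708 W/(m·K); max service T ≥ 219 °C. Survivors: gray cast iron, titanium alloy.
Normalizing units and computing the index:
  gray cast iron: E = 131.0 GPa, ρ = 7164 kg/m³
  titanium alloy: E = 112.1 GPa, ρ = 4510 kg/m³
  titanium alloy: M = 2.35×10⁻³
  gray cast iron: M = 1.60×10⁻³
The maximum is for titanium alloy.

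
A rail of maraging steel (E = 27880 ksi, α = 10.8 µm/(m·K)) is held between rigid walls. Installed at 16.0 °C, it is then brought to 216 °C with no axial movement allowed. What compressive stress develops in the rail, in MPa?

415 MPa

E = 27880 ksi = 192.2 GPa.
ΔT = 200.0 K. Constrained thermal stress σ = E·α·ΔT = 192.2×10³ MPa × 10.8×10⁻⁶ × 200.0 = 415 MPa (compressive).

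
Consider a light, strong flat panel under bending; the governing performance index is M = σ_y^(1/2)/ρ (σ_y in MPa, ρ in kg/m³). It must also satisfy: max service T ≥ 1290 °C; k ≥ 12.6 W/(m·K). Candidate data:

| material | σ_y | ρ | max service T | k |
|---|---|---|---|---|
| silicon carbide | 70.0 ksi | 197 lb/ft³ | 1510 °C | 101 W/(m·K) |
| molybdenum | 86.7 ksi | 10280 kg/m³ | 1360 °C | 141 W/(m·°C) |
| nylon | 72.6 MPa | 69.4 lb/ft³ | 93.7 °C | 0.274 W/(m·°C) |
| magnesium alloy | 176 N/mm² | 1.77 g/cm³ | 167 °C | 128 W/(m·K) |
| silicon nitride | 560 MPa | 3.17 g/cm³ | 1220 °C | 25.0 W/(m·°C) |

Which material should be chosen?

Screen on constraints: max service T ≥ 1290 °C; k ≥ 12.6 W/(m·K). Survivors: silicon carbide, molybdenum.
Normalizing units and computing the index:
  silicon carbide: σ_y = 482.6 MPa, ρ = 3156 kg/m³
  molybdenum: σ_y = 597.8 MPa, ρ = 10280 kg/m³
  silicon carbide: M = 6.96×10⁻³
  molybdenum: M = 2.38×10⁻³
Silicon carbide has the largest M.

silicon carbide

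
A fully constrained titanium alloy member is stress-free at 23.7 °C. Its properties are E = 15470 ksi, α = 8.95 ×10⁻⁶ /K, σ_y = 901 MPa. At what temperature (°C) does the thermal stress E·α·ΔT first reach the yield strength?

E = 15470 ksi = 106.7 GPa.
E·α·ΔT = 901.0 MPa ⇒ ΔT = 901.0 / (106.7×10³ × 8.95×10⁻⁶) = 943.8 K.
T = 23.7 + 943.8 = 967.5 °C.

968 °C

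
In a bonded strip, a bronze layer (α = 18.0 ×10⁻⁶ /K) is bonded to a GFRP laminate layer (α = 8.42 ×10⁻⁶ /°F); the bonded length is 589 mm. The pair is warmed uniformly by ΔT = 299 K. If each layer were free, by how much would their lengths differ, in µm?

501 µm

GFRP laminate: α = 8.42×10⁻⁶/°F × 9/5 = 15.2×10⁻⁶/K.
Δα = |18.0 − 15.2|×10⁻⁶/K = 2.84×10⁻⁶/K.
ΔL_mismatch = Δα·L·ΔT = 2.84×10⁻⁶ × 589.0 mm × 299.0 K = 501 µm.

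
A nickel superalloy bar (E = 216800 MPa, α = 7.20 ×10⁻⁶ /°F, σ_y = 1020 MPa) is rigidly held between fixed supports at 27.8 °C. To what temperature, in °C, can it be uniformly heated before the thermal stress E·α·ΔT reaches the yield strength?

391 °C

E = 216800 MPa = 216.8 GPa.
α = 7.20×10⁻⁶/°F × 9/5 = 13.0×10⁻⁶/K.
E·α·ΔT = 1020 MPa ⇒ ΔT = 1020 / (216.8×10³ × 13.0×10⁻⁶) = 363.0 K.
T = 27.8 + 363.0 = 390.8 °C.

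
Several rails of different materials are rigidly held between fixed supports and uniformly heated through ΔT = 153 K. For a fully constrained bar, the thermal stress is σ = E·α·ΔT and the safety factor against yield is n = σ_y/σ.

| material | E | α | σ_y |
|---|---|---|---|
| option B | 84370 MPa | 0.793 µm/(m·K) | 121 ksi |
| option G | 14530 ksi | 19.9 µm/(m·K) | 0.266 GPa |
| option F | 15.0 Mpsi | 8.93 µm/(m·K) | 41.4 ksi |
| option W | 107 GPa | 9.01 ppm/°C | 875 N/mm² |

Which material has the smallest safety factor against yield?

Per material, after unit conversion:
  option B: E = 84.37, α = 0.793, σ_y = 834.3 → σ = 10.2 MPa, n = 81.5
  option G: E = 100.2, α = 19.9, σ_y = 266.0 → σ = 305 MPa, n = 0.872
  option F: E = 103.4, α = 8.93, σ_y = 285.4 → σ = 141 MPa, n = 2.02
  option W: E = 107.0, α = 9.01, σ_y = 875.0 → σ = 148 MPa, n = 5.93
Option G has the lowest safety factor, n = 0.872.

option G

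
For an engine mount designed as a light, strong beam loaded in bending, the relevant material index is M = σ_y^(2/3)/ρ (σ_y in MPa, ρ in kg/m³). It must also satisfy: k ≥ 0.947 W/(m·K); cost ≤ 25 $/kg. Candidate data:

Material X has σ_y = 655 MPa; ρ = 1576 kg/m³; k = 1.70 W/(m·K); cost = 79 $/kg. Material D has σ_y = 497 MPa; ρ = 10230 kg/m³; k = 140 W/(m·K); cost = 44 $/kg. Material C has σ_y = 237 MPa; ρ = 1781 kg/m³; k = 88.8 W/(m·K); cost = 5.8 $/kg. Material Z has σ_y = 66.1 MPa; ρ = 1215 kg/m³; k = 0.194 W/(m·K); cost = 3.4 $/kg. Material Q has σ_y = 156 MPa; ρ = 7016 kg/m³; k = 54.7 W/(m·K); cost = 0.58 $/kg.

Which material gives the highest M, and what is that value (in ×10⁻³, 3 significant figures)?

Screen on constraints: k ≥ 0.947 W/(m·K); cost ≤ 25 $/kg. Survivors: material C, material Q.
Computing M directly (units already consistent):
  material C: M = 21.5×10⁻³
  material Q: M = 4.13×10⁻³
Highest index: material C.

material C, M = 21.5×10⁻³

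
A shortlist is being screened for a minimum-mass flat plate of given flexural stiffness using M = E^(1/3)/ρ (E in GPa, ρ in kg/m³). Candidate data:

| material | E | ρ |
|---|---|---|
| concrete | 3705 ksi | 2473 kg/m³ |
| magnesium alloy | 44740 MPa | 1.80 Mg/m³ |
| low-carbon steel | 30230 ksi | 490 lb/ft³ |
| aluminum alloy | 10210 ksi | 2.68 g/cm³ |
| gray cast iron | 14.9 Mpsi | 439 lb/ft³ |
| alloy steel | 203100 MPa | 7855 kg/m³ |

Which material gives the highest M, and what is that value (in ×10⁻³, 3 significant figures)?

After converting to SI:
  concrete: E = 25.55 GPa, ρ = 2473 kg/m³
  magnesium alloy: E = 44.74 GPa, ρ = 1800 kg/m³
  low-carbon steel: E = 208.4 GPa, ρ = 7849 kg/m³
  aluminum alloy: E = 70.40 GPa, ρ = 2680 kg/m³
  gray cast iron: E = 102.7 GPa, ρ = 7032 kg/m³
  alloy steel: E = 203.1 GPa, ρ = 7855 kg/m³
  magnesium alloy: M = 1.97×10⁻³
  aluminum alloy: M = 1.54×10⁻³
  concrete: M = 1.19×10⁻³
  low-carbon steel: M = 0.755×10⁻³
  alloy steel: M = 0.748×10⁻³
  gray cast iron: M = 0.666×10⁻³
Highest index: magnesium alloy.

magnesium alloy, M = 1.97×10⁻³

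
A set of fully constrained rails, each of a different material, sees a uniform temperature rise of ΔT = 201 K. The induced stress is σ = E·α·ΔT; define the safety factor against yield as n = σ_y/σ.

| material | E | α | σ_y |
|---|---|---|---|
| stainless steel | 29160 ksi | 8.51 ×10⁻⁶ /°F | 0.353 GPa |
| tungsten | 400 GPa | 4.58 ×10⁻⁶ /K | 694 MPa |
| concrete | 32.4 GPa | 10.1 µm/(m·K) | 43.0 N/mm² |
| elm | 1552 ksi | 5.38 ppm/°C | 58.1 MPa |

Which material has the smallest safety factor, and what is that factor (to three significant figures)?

Converting E to GPa, α to ×10⁻⁶/K, σ_y to MPa, then σ and n for each:
  stainless steel: E = 201.1, α = 15.3, σ_y = 353.0 → σ = 619 MPa, n = 0.570
  tungsten: E = 400.0, α = 4.58, σ_y = 694.0 → σ = 368 MPa, n = 1.88
  concrete: E = 32.40, α = 10.1, σ_y = 43.00 → σ = 65.8 MPa, n = 0.654
  elm: E = 10.70, α = 5.38, σ_y = 58.10 → σ = 11.6 MPa, n = 5.02
The minimum is stainless steel at n = 0.570.

stainless steel, n = 0.570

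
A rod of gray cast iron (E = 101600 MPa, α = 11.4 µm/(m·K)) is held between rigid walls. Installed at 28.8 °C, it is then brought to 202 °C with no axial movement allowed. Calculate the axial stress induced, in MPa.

E = 101600 MPa = 101.6 GPa.
ΔT = 173.2 K. Constrained thermal stress σ = E·α·ΔT = 101.6×10³ MPa × 11.4×10⁻⁶ × 173.2 = 201 MPa (compressive).

201 MPa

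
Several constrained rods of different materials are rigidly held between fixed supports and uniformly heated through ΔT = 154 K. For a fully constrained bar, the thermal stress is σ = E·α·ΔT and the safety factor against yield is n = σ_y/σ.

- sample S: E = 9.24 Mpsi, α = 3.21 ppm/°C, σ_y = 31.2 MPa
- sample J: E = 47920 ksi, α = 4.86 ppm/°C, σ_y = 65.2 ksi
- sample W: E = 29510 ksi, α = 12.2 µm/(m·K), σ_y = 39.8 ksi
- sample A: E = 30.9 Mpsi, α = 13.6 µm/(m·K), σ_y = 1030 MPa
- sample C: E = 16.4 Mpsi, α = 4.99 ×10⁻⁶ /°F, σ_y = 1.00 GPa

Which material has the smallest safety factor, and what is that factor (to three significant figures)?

sample W, n = 0.718

With everything in SI (GPa, ×10⁻⁶/K, MPa):
  sample S: E = 63.71, α = 3.21, σ_y = 31.20 → σ = 31.5 MPa, n = 0.991
  sample J: E = 330.4, α = 4.86, σ_y = 449.5 → σ = 247 MPa, n = 1.82
  sample W: E = 203.5, α = 12.2, σ_y = 274.4 → σ = 382 MPa, n = 0.718
  sample A: E = 213.0, α = 13.6, σ_y = 1030 → σ = 446 MPa, n = 2.31
  sample C: E = 113.1, α = 8.98, σ_y = 1000 → σ = 156 MPa, n = 6.39
Sample W has the lowest safety factor, n = 0.718.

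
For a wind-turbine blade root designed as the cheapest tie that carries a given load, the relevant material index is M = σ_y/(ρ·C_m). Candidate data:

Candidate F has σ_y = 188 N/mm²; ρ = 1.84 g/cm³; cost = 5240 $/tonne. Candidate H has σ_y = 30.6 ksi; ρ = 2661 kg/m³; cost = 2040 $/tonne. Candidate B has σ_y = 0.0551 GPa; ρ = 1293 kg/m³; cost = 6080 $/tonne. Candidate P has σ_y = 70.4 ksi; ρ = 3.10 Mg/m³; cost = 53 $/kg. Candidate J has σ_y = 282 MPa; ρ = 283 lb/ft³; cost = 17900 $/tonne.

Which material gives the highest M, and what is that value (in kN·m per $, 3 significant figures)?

Convert each candidate to consistent units, then evaluate M:
  candidate F: σ_y = 188.0 MPa, ρ = 1840 kg/m³, cost = 5.240 $/kg
  candidate H: σ_y = 211.0 MPa, ρ = 2661 kg/m³, cost = 2.040 $/kg
  candidate B: σ_y = 55.10 MPa, ρ = 1293 kg/m³, cost = 6.080 $/kg
  candidate P: σ_y = 485.4 MPa, ρ = 3100 kg/m³, cost = 53.00 $/kg
  candidate J: σ_y = 282.0 MPa, ρ = 4533 kg/m³, cost = 17.90 $/kg
  candidate H: M = 38.9 kN·m per $
  candidate F: M = 19.5 kN·m per $
  candidate B: M = 7.01 kN·m per $
  candidate J: M = 3.48 kN·m per $
  candidate P: M = 2.95 kN·m per $
The maximum is for candidate H.

candidate H, M = 38.9 kN·m per $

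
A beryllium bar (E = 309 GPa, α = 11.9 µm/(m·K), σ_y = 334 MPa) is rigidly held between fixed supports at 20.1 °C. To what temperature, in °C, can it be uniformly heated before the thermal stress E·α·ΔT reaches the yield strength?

E·α·ΔT = 334.0 MPa ⇒ ΔT = 334.0 / (309.0×10³ × 11.9×10⁻⁶) = 90.83 K.
T = 20.1 + 90.83 = 110.9 °C.

111 °C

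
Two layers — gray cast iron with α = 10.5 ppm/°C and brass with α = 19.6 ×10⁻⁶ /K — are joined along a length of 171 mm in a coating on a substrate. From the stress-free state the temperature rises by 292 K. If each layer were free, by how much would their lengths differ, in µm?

454 µm

Δα = |10.5 − 19.6|×10⁻⁶/K = 9.10×10⁻⁶/K.
ΔL_mismatch = Δα·L·ΔT = 9.10×10⁻⁶ × 171.0 mm × 292.0 K = 454 µm.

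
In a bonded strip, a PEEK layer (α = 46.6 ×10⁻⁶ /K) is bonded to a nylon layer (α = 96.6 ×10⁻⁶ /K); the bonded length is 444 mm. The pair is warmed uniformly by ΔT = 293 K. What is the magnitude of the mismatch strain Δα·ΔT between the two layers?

Δα = |46.6 − 96.6|×10⁻⁶/K = 50.0×10⁻⁶/K.
Mismatch strain = Δα·ΔT = 50.0×10⁻⁶ × 293.0 = 0.0146.

0.0146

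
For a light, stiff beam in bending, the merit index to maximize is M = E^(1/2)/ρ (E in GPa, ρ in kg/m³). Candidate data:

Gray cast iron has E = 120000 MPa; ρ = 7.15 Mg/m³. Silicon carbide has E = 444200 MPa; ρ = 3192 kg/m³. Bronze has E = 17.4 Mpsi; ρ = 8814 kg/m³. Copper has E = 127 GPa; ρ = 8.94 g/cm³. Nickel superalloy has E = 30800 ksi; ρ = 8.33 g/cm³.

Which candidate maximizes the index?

silicon carbide

Normalizing units and computing the index:
  gray cast iron: E = 120.0 GPa, ρ = 7150 kg/m³
  silicon carbide: E = 444.2 GPa, ρ = 3192 kg/m³
  bronze: E = 120.0 GPa, ρ = 8814 kg/m³
  copper: E = 127.0 GPa, ρ = 8940 kg/m³
  nickel superalloy: E = 212.4 GPa, ρ = 8330 kg/m³
  silicon carbide: M = 6.60×10⁻³
  nickel superalloy: M = 1.75×10⁻³
  gray cast iron: M = 1.53×10⁻³
  copper: M = 1.26×10⁻³
  bronze: M = 1.24×10⁻³
Highest index: silicon carbide.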